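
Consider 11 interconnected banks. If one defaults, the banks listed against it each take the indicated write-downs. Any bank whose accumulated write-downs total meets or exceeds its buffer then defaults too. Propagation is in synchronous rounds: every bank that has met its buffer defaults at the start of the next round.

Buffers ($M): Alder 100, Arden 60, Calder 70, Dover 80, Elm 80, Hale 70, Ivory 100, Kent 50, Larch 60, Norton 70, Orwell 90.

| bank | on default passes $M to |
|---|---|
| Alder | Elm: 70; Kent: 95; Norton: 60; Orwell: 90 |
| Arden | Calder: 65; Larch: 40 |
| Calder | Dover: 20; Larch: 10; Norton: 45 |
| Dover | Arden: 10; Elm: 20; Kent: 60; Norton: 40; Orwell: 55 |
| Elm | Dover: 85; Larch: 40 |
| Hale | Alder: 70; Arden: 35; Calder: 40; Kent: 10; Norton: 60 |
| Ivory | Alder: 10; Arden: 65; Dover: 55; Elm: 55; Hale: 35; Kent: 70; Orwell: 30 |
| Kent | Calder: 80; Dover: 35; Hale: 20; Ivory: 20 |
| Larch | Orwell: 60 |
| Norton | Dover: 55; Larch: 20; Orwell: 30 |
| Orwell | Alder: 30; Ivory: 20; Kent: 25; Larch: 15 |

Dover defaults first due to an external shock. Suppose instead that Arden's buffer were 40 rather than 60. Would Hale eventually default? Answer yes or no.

With Arden's buffer at 40:
Round 1 — Dover defaults (initial).
  Arden: +10 → 10 < 40
  Elm: +20 → 20 < 80
  Kent: +60 → 60 ≥ 50
  Norton: +40 → 40 < 70
  Orwell: +55 → 55 < 90
Round 2 — Kent defaults.
  Calder: +80 → 80 ≥ 70
  Hale: +20 → 20 < 70
  Ivory: +20 → 20 < 100
Round 3 — Calder defaults.
  Larch: +10 → 10 < 60
  Norton: +45 → 85 ≥ 70
Round 4 — Norton defaults.
  Larch: +20 → 30 < 60
  Orwell: +30 → 85 < 90
No further defaults.

no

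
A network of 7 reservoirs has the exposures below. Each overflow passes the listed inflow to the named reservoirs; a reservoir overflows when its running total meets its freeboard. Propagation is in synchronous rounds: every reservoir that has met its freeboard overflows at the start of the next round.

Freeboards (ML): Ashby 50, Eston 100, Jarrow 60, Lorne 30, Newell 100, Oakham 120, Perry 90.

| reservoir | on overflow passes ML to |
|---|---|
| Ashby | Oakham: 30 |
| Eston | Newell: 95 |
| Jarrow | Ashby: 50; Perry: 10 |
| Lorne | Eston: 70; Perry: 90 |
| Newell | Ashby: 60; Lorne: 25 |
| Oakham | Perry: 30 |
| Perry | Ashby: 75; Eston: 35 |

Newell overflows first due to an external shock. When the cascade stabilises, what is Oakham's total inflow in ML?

30

Round 1 — Newell overflows (initial).
  Ashby: +60 → 60 ≥ 50
  Lorne: +25 → 25 < 30
Round 2 — Ashby overflows.
  Oakham: +30 → 30 < 120
No further overflows.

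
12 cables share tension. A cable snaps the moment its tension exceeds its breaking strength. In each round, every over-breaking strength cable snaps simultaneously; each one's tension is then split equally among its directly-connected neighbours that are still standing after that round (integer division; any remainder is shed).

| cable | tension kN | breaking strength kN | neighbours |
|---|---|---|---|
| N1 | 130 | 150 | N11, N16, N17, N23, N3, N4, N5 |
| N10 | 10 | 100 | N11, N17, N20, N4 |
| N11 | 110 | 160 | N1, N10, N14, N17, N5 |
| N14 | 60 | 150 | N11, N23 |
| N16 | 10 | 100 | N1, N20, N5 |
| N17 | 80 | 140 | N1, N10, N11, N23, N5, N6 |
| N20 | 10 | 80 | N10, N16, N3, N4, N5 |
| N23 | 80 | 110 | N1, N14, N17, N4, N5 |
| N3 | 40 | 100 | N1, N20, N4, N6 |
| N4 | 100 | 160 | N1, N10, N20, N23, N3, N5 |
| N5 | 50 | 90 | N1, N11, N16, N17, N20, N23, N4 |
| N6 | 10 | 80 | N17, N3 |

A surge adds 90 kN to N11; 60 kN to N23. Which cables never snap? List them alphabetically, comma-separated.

N14

Round 1 — N11 at 200 > 160; N23 at 140 > 110. N11, N23 snap.
  N11 sheds 200 kN to N1, N10, N14, N17, N5: 40 each.
    N1: 130+40 = 170 > 150
    N10: 10+40 = 50 ≤ 100
    N14: 60+40 = 100 ≤ 150
    N17: 80+40 = 120 ≤ 140
    N5: 50+40 = 90 ≤ 90
  N23 sheds 140 kN to N1, N14, N17, N4, N5: 28 each.
    N1: 170+28 = 198 > 150
    N14: 100+28 = 128 ≤ 150
    N17: 120+28 = 148 > 140
    N4: 100+28 = 128 ≤ 160
    N5: 90+28 = 118 > 90
Round 2 — N1, N17, N5 snap.
  N1 sheds 198 kN to N16, N3, N4: 66 each.
    N16: 10+66 = 76 ≤ 100
    N3: 40+66 = 106 > 100
    N4: 128+66 = 194 > 160
  N17 sheds 148 kN to N10, N6: 74 each.
    N10: 50+74 = 124 > 100
    N6: 10+74 = 84 > 80
  N5 sheds 118 kN to N16, N20, N4: 39 each (1 lost).
    N16: 76+39 = 115 > 100
    N20: 10+39 = 49 ≤ 80
    N4: 194+39 = 233 > 160
Round 3 — N10, N16, N3, N4, N6 snap.
  N10 sheds 124 kN to N20: 124 each.
    N20: 49+124 = 173 > 80
  N16 sheds 115 kN to N20: 115 each.
    N20: 173+115 = 288 > 80
  N3 sheds 106 kN to N20: 106 each.
    N20: 288+106 = 394 > 80
  N4 sheds 233 kN to N20: 233 each.
    N20: 394+233 = 627 > 80
  N6 sheds 84 kN: no online neighbours, lost.
Round 4 — N20 snaps.
  N20 sheds 627 kN: no online neighbours, lost.
No further breaks.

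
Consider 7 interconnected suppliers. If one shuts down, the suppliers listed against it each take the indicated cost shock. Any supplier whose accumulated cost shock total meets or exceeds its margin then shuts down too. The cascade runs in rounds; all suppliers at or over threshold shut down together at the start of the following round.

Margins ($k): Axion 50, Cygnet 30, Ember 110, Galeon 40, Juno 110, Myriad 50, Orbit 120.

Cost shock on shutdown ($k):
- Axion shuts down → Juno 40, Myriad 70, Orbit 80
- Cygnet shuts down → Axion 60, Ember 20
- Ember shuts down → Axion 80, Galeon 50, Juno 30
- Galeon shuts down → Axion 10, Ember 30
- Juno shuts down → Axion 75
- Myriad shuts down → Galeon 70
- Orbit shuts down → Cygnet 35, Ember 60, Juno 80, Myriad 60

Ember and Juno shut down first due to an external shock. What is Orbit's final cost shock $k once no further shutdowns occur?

80

Round 1 — Ember, Juno shut down (initial).
  Axion: +80+75 → 155 ≥ 50
  Galeon: +50 → 50 ≥ 40
Round 2 — Axion, Galeon shut down.
  Myriad: +70 → 70 ≥ 50
  Orbit: +80 → 80 < 120
Round 3 — Myriad shuts down.
No further shutdowns.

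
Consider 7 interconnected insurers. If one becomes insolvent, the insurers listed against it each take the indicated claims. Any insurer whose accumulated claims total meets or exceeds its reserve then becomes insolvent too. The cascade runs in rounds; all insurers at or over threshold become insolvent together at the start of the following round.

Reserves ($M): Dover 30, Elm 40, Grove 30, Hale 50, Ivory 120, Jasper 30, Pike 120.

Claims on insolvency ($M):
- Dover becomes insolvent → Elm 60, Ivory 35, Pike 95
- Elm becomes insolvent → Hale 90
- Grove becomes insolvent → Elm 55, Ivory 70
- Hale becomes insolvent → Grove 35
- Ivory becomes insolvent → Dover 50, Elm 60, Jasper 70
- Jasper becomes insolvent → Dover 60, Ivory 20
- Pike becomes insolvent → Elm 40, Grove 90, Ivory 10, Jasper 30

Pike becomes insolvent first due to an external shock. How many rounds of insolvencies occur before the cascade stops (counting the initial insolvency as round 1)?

Round 1 — Pike becomes insolvent (initial).
  Elm: +40 → 40 ≥ 40
  Grove: +90 → 90 ≥ 30
  Ivory: +10 → 10 < 120
  Jasper: +30 → 30 ≥ 30
Round 2 — Elm, Grove, Jasper become insolvent.
  Dover: +60 → 60 ≥ 30
  Hale: +90 → 90 ≥ 50
  Ivory: +70+20 → 100 < 120
Round 3 — Dover, Hale become insolvent.
  Ivory: +35 → 135 ≥ 120
Round 4 — Ivory becomes insolvent.
No further insolvencies.

4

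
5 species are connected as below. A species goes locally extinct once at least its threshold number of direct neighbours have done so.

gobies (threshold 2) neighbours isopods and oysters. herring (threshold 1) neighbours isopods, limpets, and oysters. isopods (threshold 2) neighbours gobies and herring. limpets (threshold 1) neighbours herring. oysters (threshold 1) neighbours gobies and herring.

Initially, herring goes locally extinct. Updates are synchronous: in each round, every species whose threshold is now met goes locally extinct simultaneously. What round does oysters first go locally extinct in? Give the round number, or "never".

2

Round 1 — herring goes locally extinct (initial).
Round 2 — checking thresholds:
  isopods: 1 of 2 neighbours < 2, below threshold.
  limpets: 1 of 1 neighbours ≥ 1, goes locally extinct.
  oysters: 1 of 2 neighbours ≥ 1, goes locally extinct.
Round 3 — no new extinctions; cascade stops.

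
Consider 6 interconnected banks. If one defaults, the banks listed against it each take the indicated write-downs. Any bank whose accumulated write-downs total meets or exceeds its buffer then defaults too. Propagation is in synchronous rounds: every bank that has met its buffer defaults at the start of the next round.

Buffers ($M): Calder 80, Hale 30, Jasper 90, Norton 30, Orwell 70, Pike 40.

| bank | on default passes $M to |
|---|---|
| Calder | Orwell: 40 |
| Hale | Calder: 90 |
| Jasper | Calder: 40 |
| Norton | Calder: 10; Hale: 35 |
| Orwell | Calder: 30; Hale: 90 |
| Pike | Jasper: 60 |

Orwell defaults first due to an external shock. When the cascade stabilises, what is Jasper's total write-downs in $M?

0

Round 1 — Orwell defaults (initial).
  Calder: +30 → 30 < 80
  Hale: +90 → 90 ≥ 30
Round 2 — Hale defaults.
  Calder: +90 → 120 ≥ 80
Round 3 — Calder defaults.
No further defaults.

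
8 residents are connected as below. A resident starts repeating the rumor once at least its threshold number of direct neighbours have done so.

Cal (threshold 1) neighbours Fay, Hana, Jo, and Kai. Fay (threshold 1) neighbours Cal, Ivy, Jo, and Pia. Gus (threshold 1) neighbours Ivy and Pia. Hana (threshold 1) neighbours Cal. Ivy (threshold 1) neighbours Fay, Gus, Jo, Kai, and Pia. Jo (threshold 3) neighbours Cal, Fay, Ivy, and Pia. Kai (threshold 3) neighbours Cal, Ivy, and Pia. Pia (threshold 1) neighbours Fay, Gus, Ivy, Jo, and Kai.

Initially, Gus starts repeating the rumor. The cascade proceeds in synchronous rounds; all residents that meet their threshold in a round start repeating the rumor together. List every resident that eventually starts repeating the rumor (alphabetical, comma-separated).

Cal, Fay, Gus, Hana, Ivy, Jo, Kai, Pia

Round 1 — Gus starts repeating the rumor (initial).
Round 2 — checking thresholds:
  Ivy: 1 of 5 neighbours ≥ 1, starts repeating the rumor.
  Pia: 1 of 5 neighbours ≥ 1, starts repeating the rumor.
Round 3 — checking thresholds:
  Fay: 2 of 4 neighbours ≥ 1, starts repeating the rumor.
  Jo: 2 of 4 neighbours < 3, not yet.
  Kai: 2 of 3 neighbours < 3, not yet.
Round 4 — checking thresholds:
  Cal: 1 of 4 neighbours ≥ 1, starts repeating the rumor.
  Jo: 3 of 4 neighbours ≥ 3, starts repeating the rumor.
  Kai: 2 of 3 neighbours < 3, not yet.
Round 5 — checking thresholds:
  Hana: 1 of 1 neighbours ≥ 1, starts repeating the rumor.
  Kai: 3 of 3 neighbours ≥ 3, starts repeating the rumor.
Round 6 — no new spreads; cascade stops.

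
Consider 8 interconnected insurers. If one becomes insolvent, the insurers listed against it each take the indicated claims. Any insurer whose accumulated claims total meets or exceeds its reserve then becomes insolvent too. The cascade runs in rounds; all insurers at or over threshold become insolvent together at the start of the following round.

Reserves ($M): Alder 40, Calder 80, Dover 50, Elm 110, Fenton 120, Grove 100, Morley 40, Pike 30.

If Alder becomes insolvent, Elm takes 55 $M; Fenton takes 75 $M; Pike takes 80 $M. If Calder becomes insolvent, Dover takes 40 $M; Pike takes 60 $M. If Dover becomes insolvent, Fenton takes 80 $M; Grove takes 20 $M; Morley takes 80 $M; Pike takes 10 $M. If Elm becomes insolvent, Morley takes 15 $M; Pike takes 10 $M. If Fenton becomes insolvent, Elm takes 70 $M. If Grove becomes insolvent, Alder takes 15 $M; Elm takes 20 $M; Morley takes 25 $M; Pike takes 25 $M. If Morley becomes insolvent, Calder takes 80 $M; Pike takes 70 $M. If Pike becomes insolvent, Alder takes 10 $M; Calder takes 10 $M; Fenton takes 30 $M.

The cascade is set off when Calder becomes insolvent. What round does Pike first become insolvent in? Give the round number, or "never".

2

Round 1 — Calder becomes insolvent (initial).
  Dover: +40 → 40 < 50
  Pike: +60 → 60 ≥ 30
Round 2 — Pike becomes insolvent.
  Alder: +10 → 10 < 40
  Fenton: +30 → 30 < 120
No further insolvencies.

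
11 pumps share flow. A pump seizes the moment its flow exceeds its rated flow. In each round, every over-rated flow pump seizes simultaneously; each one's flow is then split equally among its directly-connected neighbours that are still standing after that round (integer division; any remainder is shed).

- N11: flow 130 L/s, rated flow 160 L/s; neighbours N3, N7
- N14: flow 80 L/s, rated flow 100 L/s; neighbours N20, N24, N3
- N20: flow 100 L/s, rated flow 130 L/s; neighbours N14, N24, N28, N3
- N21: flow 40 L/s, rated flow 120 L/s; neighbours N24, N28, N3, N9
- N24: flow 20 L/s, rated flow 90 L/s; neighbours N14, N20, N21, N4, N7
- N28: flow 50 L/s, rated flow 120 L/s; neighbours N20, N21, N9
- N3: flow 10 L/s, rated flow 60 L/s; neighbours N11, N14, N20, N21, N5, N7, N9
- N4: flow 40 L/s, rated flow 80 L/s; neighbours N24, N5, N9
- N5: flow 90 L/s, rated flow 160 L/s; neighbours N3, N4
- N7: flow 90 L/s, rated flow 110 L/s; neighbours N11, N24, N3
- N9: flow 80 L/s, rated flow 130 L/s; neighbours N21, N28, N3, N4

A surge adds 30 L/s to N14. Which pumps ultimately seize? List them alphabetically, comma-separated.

N11, N14, N20, N24, N3, N7

Round 1 — N14 at 110 > 100. N14 seizes.
  N14 sheds 110 L/s to N20, N24, N3: 36 each (2 lost).
    N20: 100+36 = 136 > 130
    N24: 20+36 = 56 ≤ 90
    N3: 10+36 = 46 ≤ 60
Round 2 — N20 seizes.
  N20 sheds 136 L/s to N24, N28, N3: 45 each (1 lost).
    N24: 56+45 = 101 > 90
    N28: 50+45 = 95 ≤ 120
    N3: 46+45 = 91 > 60
Round 3 — N24, N3 seize.
  N24 sheds 101 L/s to N21, N4, N7: 33 each (2 lost).
    N21: 40+33 = 73 ≤ 120
    N4: 40+33 = 73 ≤ 80
    N7: 90+33 = 123 > 110
  N3 sheds 91 L/s to N11, N21, N5, N7, N9: 18 each (1 lost).
    N11: 130+18 = 148 ≤ 160
    N21: 73+18 = 91 ≤ 120
    N5: 90+18 = 108 ≤ 160
    N7: 123+18 = 141 > 110
    N9: 80+18 = 98 ≤ 130
Round 4 — N7 seizes.
  N7 sheds 141 L/s to N11: 141 each.
    N11: 148+141 = 289 > 160
Round 5 — N11 seizes.
  N11 sheds 289 L/s: no online neighbours, lost.
No further seizures.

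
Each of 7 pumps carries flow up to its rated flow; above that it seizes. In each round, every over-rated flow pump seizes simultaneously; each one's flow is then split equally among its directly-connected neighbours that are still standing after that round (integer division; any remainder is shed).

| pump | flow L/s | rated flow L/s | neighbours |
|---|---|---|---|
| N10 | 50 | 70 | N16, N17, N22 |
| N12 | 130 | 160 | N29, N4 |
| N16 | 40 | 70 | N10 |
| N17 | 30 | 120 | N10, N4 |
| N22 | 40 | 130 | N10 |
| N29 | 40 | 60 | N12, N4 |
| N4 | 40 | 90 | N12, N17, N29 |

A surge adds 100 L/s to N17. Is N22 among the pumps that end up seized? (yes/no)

Round 1 — N17 at 130 > 120. N17 seizes.
  N17 sheds 130 L/s to N10, N4: 65 each.
    N10: 50+65 = 115 > 70
    N4: 40+65 = 105 > 90
Round 2 — N10, N4 seize.
  N10 sheds 115 L/s to N16, N22: 57 each (1 lost).
    N16: 40+57 = 97 > 70
    N22: 40+57 = 97 ≤ 130
  N4 sheds 105 L/s to N12, N29: 52 each (1 lost).
    N12: 130+52 = 182 > 160
    N29: 40+52 = 92 > 60
Round 3 — N12, N16, N29 seize.
  N12 sheds 182 L/s: no online neighbours, lost.
  N16 sheds 97 L/s: no online neighbours, lost.
  N29 sheds 92 L/s: no online neighbours, lost.
No further seizures.

no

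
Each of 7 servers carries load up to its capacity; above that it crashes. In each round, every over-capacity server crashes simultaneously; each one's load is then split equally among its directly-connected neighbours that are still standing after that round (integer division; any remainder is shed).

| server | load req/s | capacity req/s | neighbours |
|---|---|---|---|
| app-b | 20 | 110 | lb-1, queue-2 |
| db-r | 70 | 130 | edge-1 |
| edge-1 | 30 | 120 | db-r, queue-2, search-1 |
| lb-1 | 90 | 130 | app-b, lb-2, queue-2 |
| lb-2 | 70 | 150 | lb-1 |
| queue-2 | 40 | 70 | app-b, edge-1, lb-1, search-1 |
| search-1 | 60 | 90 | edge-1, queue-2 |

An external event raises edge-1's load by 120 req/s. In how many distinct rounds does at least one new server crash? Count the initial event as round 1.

Round 1 — edge-1 at 150 > 120. edge-1 crashes.
  edge-1 sheds 150 req/s to db-r, queue-2, search-1: 50 each.
    db-r: 70+50 = 120 ≤ 130
    queue-2: 40+50 = 90 > 70
    search-1: 60+50 = 110 > 90
Round 2 — queue-2, search-1 crash.
  queue-2 sheds 90 req/s to app-b, lb-1: 45 each.
    app-b: 20+45 = 65 ≤ 110
    lb-1: 90+45 = 135 > 130
  search-1 sheds 110 req/s: no online neighbours, lost.
Round 3 — lb-1 crashes.
  lb-1 sheds 135 req/s to app-b, lb-2: 67 each (1 lost).
    app-b: 65+67 = 132 > 110
    lb-2: 70+67 = 137 ≤ 150
Round 4 — app-b crashes.
  app-b sheds 132 req/s: no online neighbours, lost.
No further crashes.

4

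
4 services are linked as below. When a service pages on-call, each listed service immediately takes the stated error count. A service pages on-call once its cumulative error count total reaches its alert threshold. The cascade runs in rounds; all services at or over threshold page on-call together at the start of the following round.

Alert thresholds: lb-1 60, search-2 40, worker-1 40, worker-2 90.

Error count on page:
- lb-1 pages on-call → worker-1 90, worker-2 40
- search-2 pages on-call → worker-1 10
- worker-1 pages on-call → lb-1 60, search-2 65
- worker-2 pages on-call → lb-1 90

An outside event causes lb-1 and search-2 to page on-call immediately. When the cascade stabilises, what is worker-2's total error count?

Round 1 — lb-1, search-2 page on-call (initial).
  worker-1: +90+10 → 100 ≥ 40
  worker-2: +40 → 40 < 90
Round 2 — worker-1 pages on-call.
No further pages.

40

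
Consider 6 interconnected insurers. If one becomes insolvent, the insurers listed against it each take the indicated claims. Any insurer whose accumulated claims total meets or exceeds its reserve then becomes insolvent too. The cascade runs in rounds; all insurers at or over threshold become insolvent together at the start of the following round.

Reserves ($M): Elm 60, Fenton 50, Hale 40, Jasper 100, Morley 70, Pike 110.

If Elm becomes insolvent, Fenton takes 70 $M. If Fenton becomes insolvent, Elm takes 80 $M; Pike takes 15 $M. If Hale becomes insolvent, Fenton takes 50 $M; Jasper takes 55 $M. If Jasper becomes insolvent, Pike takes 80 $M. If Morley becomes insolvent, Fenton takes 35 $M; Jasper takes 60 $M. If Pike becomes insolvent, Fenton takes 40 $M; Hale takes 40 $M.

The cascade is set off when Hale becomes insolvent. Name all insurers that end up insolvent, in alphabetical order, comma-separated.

Elm, Fenton, Hale

Round 1 — Hale becomes insolvent (initial).
  Fenton: +50 → 50 ≥ 50
  Jasper: +55 → 55 < 100
Round 2 — Fenton becomes insolvent.
  Elm: +80 → 80 ≥ 60
  Pike: +15 → 15 < 110
Round 3 — Elm becomes insolvent.
No further insolvencies.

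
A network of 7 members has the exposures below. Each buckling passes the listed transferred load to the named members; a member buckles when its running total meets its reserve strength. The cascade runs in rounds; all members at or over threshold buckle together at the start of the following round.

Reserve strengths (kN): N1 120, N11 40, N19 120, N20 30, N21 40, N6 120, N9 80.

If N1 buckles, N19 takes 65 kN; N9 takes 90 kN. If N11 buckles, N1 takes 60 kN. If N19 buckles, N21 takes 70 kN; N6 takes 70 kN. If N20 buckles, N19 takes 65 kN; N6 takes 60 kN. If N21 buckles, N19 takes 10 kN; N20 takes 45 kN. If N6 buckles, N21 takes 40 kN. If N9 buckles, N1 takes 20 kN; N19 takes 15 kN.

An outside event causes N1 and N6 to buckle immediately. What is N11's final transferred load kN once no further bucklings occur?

0

Round 1 — N1, N6 buckle (initial).
  N19: +65 → 65 < 120
  N21: +40 → 40 ≥ 40
  N9: +90 → 90 ≥ 80
Round 2 — N21, N9 buckle.
  N19: +10+15 → 90 < 120
  N20: +45 → 45 ≥ 30
Round 3 — N20 buckles.
  N19: +65 → 155 ≥ 120
Round 4 — N19 buckles.
No further bucklings.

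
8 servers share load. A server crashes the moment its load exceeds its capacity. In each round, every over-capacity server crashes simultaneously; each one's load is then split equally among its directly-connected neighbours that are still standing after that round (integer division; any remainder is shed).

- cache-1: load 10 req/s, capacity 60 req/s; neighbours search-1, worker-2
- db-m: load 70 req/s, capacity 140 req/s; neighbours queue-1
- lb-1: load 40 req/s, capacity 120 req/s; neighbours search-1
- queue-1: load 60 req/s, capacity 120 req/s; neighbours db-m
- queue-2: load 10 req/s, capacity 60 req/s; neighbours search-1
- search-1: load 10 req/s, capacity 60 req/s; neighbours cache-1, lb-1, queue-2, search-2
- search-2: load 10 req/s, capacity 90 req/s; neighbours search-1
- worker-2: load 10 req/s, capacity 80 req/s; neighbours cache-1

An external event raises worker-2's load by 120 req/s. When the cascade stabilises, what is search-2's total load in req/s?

60

Round 1 — worker-2 at 130 > 80. worker-2 crashes.
  worker-2 sheds 130 req/s to cache-1: 130 each.
    cache-1: 10+130 = 140 > 60
Round 2 — cache-1 crashes.
  cache-1 sheds 140 req/s to search-1: 140 each.
    search-1: 10+140 = 150 > 60
Round 3 — search-1 crashes.
  search-1 sheds 150 req/s to lb-1, queue-2, search-2: 50 each.
    lb-1: 40+50 = 90 ≤ 120
    queue-2: 10+50 = 60 ≤ 60
    search-2: 10+50 = 60 ≤ 90
No further crashes.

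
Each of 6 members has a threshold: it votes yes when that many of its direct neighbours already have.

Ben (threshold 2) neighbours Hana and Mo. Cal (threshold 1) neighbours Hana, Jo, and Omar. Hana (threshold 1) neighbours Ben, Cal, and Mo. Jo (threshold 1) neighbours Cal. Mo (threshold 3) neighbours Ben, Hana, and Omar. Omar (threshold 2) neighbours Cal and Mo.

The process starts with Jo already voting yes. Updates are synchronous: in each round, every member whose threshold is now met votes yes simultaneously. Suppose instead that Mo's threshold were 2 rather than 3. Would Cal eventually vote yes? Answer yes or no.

yes

With Mo's threshold at 2:
Round 1 — Jo votes yes (initial).
Round 2 — checking thresholds:
  Cal: 1 of 3 neighbours ≥ 1, votes yes.
Round 3 — checking thresholds:
  Hana: 1 of 3 neighbours ≥ 1, votes yes.
  Omar: 1 of 2 neighbours < 2, not yet.
Round 4 — no new yes votes; cascade stops.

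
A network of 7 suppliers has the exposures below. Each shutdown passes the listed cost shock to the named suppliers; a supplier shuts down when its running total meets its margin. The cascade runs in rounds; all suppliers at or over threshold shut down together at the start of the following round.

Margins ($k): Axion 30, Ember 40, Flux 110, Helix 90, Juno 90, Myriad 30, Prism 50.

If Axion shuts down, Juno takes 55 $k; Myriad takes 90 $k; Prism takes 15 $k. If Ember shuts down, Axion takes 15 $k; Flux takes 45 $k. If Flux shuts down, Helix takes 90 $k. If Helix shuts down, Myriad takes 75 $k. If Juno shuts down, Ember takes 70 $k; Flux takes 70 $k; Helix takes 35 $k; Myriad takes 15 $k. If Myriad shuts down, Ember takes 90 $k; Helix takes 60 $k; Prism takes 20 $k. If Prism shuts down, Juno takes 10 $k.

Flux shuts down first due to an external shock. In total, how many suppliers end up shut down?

4

Round 1 — Flux shuts down (initial).
  Helix: +90 → 90 ≥ 90
Round 2 — Helix shuts down.
  Myriad: +75 → 75 ≥ 30
Round 3 — Myriad shuts down.
  Ember: +90 → 90 ≥ 40
  Prism: +20 → 20 < 50
Round 4 — Ember shuts down.
  Axion: +15 → 15 < 30
No further shutdowns.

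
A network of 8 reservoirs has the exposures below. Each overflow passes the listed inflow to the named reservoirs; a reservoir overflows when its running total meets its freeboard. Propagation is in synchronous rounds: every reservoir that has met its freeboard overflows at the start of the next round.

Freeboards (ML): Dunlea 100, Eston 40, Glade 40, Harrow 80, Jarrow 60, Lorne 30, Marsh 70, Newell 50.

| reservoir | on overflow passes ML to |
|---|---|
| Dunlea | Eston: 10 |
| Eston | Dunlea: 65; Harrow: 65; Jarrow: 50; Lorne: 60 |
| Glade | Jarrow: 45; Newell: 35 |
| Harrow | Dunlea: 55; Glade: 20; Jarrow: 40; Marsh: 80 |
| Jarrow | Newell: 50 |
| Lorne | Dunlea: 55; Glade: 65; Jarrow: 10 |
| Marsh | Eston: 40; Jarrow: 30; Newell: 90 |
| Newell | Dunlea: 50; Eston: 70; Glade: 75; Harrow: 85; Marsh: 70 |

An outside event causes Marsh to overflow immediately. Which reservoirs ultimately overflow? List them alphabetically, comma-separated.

Dunlea, Eston, Glade, Harrow, Jarrow, Lorne, Marsh, Newell

Round 1 — Marsh overflows (initial).
  Eston: +40 → 40 ≥ 40
  Jarrow: +30 → 30 < 60
  Newell: +90 → 90 ≥ 50
Round 2 — Eston, Newell overflow.
  Dunlea: +65+50 → 115 ≥ 100
  Glade: +75 → 75 ≥ 40
  Harrow: +65+85 → 150 ≥ 80
  Jarrow: +50 → 80 ≥ 60
  Lorne: +60 → 60 ≥ 30
Round 3 — Dunlea, Glade, Harrow, Jarrow, Lorne overflow.
No further overflows.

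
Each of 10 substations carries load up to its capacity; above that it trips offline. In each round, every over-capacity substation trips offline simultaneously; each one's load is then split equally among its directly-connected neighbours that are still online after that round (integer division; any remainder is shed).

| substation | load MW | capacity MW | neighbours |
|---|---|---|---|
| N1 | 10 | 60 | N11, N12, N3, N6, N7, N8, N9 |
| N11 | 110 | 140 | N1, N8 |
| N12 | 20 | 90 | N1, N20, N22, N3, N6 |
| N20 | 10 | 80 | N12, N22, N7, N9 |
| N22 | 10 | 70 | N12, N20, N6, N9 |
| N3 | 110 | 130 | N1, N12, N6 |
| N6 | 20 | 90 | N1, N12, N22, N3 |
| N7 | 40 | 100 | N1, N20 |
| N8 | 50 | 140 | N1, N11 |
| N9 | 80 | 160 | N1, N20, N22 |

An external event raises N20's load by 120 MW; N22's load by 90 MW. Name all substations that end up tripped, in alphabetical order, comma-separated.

N1, N12, N20, N22, N3, N6, N7, N9

Round 1 — N20 at 130 > 80; N22 at 100 > 70. N20, N22 trip offline.
  N20 sheds 130 MW to N12, N7, N9: 43 each (1 lost).
    N12: 20+43 = 63 ≤ 90
    N7: 40+43 = 83 ≤ 100
    N9: 80+43 = 123 ≤ 160
  N22 sheds 100 MW to N12, N6, N9: 33 each (1 lost).
    N12: 63+33 = 96 > 90
    N6: 20+33 = 53 ≤ 90
    N9: 123+33 = 156 ≤ 160
Round 2 — N12 trips offline.
  N12 sheds 96 MW to N1, N3, N6: 32 each.
    N1: 10+32 = 42 ≤ 60
    N3: 110+32 = 142 > 130
    N6: 53+32 = 85 ≤ 90
Round 3 — N3 trips offline.
  N3 sheds 142 MW to N1, N6: 71 each.
    N1: 42+71 = 113 > 60
    N6: 85+71 = 156 > 90
Round 4 — N1, N6 trip offline.
  N1 sheds 113 MW to N11, N7, N8, N9: 28 each (1 lost).
    N11: 110+28 = 138 ≤ 140
    N7: 83+28 = 111 > 100
    N8: 50+28 = 78 ≤ 140
    N9: 156+28 = 184 > 160
  N6 sheds 156 MW: no online neighbours, lost.
Round 5 — N7, N9 trip offline.
  N7 sheds 111 MW: no online neighbours, lost.
  N9 sheds 184 MW: no online neighbours, lost.
No further trips.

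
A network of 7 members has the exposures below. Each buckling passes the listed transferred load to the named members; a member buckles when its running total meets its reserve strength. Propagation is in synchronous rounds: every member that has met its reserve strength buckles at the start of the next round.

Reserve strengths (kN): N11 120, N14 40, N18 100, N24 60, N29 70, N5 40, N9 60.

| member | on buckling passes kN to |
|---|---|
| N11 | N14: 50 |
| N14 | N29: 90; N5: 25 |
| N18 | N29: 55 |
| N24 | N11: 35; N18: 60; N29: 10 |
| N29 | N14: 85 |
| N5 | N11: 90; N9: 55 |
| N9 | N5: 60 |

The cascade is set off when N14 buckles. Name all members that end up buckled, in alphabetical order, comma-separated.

N14, N29

Round 1 — N14 buckles (initial).
  N29: +90 → 90 ≥ 70
  N5: +25 → 25 < 40
Round 2 — N29 buckles.
No further bucklings.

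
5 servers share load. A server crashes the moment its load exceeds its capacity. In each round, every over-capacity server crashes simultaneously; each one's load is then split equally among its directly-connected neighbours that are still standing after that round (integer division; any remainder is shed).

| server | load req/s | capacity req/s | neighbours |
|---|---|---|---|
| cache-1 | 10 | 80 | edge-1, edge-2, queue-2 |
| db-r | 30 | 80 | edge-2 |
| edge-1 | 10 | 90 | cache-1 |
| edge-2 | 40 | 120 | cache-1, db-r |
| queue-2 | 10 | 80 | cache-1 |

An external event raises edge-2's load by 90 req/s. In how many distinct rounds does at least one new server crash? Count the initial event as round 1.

2

Round 1 — edge-2 at 130 > 120. edge-2 crashes.
  edge-2 sheds 130 req/s to cache-1, db-r: 65 each.
    cache-1: 10+65 = 75 ≤ 80
    db-r: 30+65 = 95 > 80
Round 2 — db-r crashes.
  db-r sheds 95 req/s: no online neighbours, lost.
No further crashes.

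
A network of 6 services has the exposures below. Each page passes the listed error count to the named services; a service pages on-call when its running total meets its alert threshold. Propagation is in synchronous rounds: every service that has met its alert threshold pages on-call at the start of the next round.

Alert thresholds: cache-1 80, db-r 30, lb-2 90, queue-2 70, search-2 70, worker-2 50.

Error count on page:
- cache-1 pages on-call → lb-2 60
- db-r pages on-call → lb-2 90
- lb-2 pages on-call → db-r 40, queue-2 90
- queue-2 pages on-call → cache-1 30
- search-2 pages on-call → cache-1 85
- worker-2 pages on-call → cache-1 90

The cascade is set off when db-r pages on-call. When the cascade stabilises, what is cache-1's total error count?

Round 1 — db-r pages on-call (initial).
  lb-2: +90 → 90 ≥ 90
Round 2 — lb-2 pages on-call.
  queue-2: +90 → 90 ≥ 70
Round 3 — queue-2 pages on-call.
  cache-1: +30 → 30 < 80
No further pages.

30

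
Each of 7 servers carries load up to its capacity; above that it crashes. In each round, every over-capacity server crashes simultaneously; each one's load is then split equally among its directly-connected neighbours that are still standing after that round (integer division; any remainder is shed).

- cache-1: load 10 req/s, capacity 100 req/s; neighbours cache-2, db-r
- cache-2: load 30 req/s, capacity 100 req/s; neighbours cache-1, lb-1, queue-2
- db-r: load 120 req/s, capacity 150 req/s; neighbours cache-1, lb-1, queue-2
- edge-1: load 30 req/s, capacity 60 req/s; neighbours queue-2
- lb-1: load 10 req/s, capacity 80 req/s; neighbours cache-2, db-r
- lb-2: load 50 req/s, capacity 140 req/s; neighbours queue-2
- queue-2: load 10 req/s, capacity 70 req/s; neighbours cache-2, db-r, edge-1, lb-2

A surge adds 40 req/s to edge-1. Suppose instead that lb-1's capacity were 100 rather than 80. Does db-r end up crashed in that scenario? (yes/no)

no

With lb-1's capacity at 100:
Round 1 — edge-1 at 70 > 60. edge-1 crashes.
  edge-1 sheds 70 req/s to queue-2: 70 each.
    queue-2: 10+70 = 80 > 70
Round 2 — queue-2 crashes.
  queue-2 sheds 80 req/s to cache-2, db-r, lb-2: 26 each (2 lost).
    cache-2: 30+26 = 56 ≤ 100
    db-r: 120+26 = 146 ≤ 150
    lb-2: 50+26 = 76 ≤ 140
No further crashes.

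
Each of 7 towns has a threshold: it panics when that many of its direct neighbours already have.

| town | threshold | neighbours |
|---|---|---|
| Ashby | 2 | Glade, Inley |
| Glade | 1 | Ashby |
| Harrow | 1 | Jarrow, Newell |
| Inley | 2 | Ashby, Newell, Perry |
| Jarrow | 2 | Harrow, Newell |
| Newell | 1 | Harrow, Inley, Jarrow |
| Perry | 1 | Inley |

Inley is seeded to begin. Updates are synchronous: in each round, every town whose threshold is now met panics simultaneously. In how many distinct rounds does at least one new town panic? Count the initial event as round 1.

Round 1 — Inley panics (initial).
Round 2 — checking thresholds:
  Ashby: 1 of 2 neighbours < 2, below threshold.
  Newell: 1 of 3 neighbours ≥ 1, panics.
  Perry: 1 of 1 neighbours ≥ 1, panics.
Round 3 — checking thresholds:
  Ashby: 1 of 2 neighbours < 2, below threshold.
  Harrow: 1 of 2 neighbours ≥ 1, panics.
  Jarrow: 1 of 2 neighbours < 2, below threshold.
Round 4 — checking thresholds:
  Ashby: 1 of 2 neighbours < 2, below threshold.
  Jarrow: 2 of 2 neighbours ≥ 2, panics.
Round 5 — no new panics; cascade stops.

4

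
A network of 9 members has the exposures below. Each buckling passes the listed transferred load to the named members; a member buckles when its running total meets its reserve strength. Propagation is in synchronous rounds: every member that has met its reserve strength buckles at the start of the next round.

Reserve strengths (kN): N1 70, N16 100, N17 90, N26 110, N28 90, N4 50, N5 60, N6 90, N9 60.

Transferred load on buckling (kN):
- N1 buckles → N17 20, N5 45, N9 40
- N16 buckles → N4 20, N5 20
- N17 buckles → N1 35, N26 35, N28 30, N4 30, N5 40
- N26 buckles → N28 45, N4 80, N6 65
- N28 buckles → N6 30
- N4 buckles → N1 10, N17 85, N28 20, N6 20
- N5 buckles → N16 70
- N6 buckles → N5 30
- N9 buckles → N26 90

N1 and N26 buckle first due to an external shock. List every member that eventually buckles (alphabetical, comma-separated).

N1, N17, N26, N28, N4, N5, N6

Round 1 — N1, N26 buckle (initial).
  N17: +20 → 20 < 90
  N28: +45 → 45 < 90
  N4: +80 → 80 ≥ 50
  N5: +45 → 45 < 60
  N6: +65 → 65 < 90
  N9: +40 → 40 < 60
Round 2 — N4 buckles.
  N17: +85 → 105 ≥ 90
  N28: +20 → 65 < 90
  N6: +20 → 85 < 90
Round 3 — N17 buckles.
  N28: +30 → 95 ≥ 90
  N5: +40 → 85 ≥ 60
Round 4 — N28, N5 buckle.
  N16: +70 → 70 < 100
  N6: +30 → 115 ≥ 90
Round 5 — N6 buckles.
No further bucklings.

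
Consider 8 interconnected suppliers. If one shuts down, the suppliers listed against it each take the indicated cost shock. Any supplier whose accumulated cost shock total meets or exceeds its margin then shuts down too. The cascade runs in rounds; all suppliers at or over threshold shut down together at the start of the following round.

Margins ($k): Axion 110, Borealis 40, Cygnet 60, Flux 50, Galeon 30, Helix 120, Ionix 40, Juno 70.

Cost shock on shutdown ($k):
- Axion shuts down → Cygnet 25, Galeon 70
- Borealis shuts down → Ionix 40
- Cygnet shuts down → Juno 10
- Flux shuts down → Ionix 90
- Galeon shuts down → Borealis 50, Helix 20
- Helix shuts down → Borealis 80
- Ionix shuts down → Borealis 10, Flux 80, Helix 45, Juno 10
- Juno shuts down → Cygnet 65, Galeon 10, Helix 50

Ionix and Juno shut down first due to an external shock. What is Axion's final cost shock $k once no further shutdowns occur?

Round 1 — Ionix, Juno shut down (initial).
  Borealis: +10 → 10 < 40
  Cygnet: +65 → 65 ≥ 60
  Flux: +80 → 80 ≥ 50
  Galeon: +10 → 10 < 30
  Helix: +45+50 → 95 < 120
Round 2 — Cygnet, Flux shut down.
No further shutdowns.

0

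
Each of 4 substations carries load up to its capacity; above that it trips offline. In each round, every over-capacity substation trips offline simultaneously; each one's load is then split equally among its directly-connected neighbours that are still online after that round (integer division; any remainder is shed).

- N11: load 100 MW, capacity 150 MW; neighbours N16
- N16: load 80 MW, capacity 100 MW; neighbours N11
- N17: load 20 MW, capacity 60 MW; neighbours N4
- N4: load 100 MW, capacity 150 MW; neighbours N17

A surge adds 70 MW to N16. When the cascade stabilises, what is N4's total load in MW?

Round 1 — N16 at 150 > 100. N16 trips offline.
  N16 sheds 150 MW to N11: 150 each.
    N11: 100+150 = 250 > 150
Round 2 — N11 trips offline.
  N11 sheds 250 MW: no online neighbours, lost.
No further trips.

100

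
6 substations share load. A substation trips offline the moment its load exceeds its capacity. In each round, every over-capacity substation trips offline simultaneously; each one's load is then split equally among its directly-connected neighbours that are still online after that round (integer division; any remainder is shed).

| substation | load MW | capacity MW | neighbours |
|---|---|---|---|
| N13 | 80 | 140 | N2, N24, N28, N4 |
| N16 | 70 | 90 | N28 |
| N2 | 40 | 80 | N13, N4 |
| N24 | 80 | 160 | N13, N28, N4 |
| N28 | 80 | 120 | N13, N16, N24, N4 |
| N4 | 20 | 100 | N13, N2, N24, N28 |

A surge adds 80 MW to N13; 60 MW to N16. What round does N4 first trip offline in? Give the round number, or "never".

3

Round 1 — N13 at 160 > 140; N16 at 130 > 90. N13, N16 trip offline.
  N13 sheds 160 MW to N2, N24, N28, N4: 40 each.
    N2: 40+40 = 80 ≤ 80
    N24: 80+40 = 120 ≤ 160
    N28: 80+40 = 120 ≤ 120
    N4: 20+40 = 60 ≤ 100
  N16 sheds 130 MW to N28: 130 each.
    N28: 120+130 = 250 > 120
Round 2 — N28 trips offline.
  N28 sheds 250 MW to N24, N4: 125 each.
    N24: 120+125 = 245 > 160
    N4: 60+125 = 185 > 100
Round 3 — N24, N4 trip offline.
  N24 sheds 245 MW: no online neighbours, lost.
  N4 sheds 185 MW to N2: 185 each.
    N2: 80+185 = 265 > 80
Round 4 — N2 trips offline.
  N2 sheds 265 MW: no online neighbours, lost.
No further trips.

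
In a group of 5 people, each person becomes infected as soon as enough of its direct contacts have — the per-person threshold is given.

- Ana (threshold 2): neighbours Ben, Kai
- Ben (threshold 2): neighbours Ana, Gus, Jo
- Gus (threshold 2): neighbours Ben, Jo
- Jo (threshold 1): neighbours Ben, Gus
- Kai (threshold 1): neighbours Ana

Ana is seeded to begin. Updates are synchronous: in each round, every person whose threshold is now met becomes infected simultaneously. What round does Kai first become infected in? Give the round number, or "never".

Round 1 — Ana becomes infected (initial).
Round 2 — checking thresholds:
  Ben: 1 of 3 neighbours < 2, holds.
  Kai: 1 of 1 neighbours ≥ 1, becomes infected.
Round 3 — no new infections; cascade stops.

2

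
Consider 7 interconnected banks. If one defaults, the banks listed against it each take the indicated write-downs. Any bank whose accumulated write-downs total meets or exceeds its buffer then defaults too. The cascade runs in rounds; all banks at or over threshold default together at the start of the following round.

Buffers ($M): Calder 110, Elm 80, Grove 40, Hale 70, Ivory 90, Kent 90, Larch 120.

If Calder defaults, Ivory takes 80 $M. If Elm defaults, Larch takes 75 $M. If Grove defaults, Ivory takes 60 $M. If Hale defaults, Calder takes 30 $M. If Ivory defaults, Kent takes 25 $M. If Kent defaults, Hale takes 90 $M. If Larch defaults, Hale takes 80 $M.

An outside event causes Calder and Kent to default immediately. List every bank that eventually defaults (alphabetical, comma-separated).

Round 1 — Calder, Kent default (initial).
  Hale: +90 → 90 ≥ 70
  Ivory: +80 → 80 < 90
Round 2 — Hale defaults.
No further defaults.

Calder, Hale, Kent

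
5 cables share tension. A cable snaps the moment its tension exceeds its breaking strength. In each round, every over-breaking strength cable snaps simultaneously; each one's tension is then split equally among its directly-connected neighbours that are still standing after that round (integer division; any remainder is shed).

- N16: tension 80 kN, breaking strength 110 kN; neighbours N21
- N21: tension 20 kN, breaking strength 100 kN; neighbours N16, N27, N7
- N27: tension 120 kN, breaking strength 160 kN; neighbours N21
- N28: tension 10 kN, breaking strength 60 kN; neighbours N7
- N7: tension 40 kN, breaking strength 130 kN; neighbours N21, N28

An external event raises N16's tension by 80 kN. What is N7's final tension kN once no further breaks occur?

Round 1 — N16 at 160 > 110. N16 snaps.
  N16 sheds 160 kN to N21: 160 each.
    N21: 20+160 = 180 > 100
Round 2 — N21 snaps.
  N21 sheds 180 kN to N27, N7: 90 each.
    N27: 120+90 = 210 > 160
    N7: 40+90 = 130 ≤ 130
Round 3 — N27 snaps.
  N27 sheds 210 kN: no online neighbours, lost.
No further breaks.

130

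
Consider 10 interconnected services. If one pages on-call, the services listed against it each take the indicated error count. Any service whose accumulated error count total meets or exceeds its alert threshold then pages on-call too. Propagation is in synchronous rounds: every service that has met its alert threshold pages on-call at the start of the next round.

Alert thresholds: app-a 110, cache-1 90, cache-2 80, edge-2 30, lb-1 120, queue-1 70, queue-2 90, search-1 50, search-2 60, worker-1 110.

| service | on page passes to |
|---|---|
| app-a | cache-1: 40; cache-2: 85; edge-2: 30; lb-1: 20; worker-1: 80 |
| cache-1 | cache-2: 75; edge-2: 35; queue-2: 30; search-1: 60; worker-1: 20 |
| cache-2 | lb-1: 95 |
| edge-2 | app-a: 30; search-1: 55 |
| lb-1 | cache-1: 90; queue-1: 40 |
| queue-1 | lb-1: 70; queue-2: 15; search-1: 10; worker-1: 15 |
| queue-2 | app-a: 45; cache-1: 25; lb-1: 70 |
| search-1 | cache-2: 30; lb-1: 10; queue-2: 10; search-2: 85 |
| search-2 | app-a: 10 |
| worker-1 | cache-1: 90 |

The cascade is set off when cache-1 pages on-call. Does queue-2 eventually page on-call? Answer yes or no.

Round 1 — cache-1 pages on-call (initial).
  cache-2: +75 → 75 < 80
  edge-2: +35 → 35 ≥ 30
  queue-2: +30 → 30 < 90
  search-1: +60 → 60 ≥ 50
  worker-1: +20 → 20 < 110
Round 2 — edge-2, search-1 page on-call.
  app-a: +30 → 30 < 110
  cache-2: +30 → 105 ≥ 80
  lb-1: +10 → 10 < 120
  queue-2: +10 → 40 < 90
  search-2: +85 → 85 ≥ 60
Round 3 — cache-2, search-2 page on-call.
  app-a: +10 → 40 < 110
  lb-1: +95 → 105 < 120
No further pages.

no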